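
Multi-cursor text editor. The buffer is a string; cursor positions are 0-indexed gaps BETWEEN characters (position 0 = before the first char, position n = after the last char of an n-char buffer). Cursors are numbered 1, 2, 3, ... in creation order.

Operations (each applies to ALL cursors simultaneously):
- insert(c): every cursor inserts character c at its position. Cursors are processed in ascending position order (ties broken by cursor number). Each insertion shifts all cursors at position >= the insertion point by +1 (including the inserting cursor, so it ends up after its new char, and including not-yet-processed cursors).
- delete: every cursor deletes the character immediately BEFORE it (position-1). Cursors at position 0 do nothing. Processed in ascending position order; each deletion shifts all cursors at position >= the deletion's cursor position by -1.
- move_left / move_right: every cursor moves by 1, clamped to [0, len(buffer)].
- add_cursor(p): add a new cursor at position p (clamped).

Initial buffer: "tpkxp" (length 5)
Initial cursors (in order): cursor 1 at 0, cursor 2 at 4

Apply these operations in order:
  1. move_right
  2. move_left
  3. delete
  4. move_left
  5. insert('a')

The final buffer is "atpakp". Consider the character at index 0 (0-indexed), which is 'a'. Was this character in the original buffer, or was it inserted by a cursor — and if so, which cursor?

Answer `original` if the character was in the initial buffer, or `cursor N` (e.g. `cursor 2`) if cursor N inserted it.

Answer: cursor 1

Derivation:
After op 1 (move_right): buffer="tpkxp" (len 5), cursors c1@1 c2@5, authorship .....
After op 2 (move_left): buffer="tpkxp" (len 5), cursors c1@0 c2@4, authorship .....
After op 3 (delete): buffer="tpkp" (len 4), cursors c1@0 c2@3, authorship ....
After op 4 (move_left): buffer="tpkp" (len 4), cursors c1@0 c2@2, authorship ....
After op 5 (insert('a')): buffer="atpakp" (len 6), cursors c1@1 c2@4, authorship 1..2..
Authorship (.=original, N=cursor N): 1 . . 2 . .
Index 0: author = 1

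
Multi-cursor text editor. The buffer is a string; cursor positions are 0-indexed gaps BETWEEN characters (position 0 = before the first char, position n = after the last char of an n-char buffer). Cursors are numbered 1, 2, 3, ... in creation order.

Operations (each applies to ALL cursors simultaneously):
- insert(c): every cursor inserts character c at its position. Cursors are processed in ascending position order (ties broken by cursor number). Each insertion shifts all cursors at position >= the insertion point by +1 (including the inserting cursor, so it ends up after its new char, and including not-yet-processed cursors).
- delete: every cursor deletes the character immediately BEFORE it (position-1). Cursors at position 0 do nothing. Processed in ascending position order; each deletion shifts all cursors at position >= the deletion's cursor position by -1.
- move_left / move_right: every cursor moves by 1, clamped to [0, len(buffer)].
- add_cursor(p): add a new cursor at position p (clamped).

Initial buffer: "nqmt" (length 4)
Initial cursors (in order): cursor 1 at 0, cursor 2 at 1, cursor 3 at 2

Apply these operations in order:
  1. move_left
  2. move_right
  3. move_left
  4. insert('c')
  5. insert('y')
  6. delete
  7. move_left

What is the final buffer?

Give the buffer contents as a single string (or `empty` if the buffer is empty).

Answer: ccncqmt

Derivation:
After op 1 (move_left): buffer="nqmt" (len 4), cursors c1@0 c2@0 c3@1, authorship ....
After op 2 (move_right): buffer="nqmt" (len 4), cursors c1@1 c2@1 c3@2, authorship ....
After op 3 (move_left): buffer="nqmt" (len 4), cursors c1@0 c2@0 c3@1, authorship ....
After op 4 (insert('c')): buffer="ccncqmt" (len 7), cursors c1@2 c2@2 c3@4, authorship 12.3...
After op 5 (insert('y')): buffer="ccyyncyqmt" (len 10), cursors c1@4 c2@4 c3@7, authorship 1212.33...
After op 6 (delete): buffer="ccncqmt" (len 7), cursors c1@2 c2@2 c3@4, authorship 12.3...
After op 7 (move_left): buffer="ccncqmt" (len 7), cursors c1@1 c2@1 c3@3, authorship 12.3...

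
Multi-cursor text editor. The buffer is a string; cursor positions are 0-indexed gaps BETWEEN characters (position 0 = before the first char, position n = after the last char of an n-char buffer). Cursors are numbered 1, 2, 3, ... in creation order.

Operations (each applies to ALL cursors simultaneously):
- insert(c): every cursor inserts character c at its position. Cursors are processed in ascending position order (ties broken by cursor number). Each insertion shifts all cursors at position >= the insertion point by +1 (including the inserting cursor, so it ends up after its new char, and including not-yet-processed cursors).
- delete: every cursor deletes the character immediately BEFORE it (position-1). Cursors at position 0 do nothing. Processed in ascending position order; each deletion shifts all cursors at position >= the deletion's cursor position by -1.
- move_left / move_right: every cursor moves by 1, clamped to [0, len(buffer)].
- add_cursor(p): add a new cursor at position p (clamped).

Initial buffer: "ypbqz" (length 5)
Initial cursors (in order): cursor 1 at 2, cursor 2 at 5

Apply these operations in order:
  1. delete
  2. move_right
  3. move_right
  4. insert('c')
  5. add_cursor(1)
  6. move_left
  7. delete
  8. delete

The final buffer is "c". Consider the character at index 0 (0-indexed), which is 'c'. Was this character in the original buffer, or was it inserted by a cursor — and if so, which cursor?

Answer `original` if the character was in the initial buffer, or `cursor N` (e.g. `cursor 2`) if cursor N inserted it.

After op 1 (delete): buffer="ybq" (len 3), cursors c1@1 c2@3, authorship ...
After op 2 (move_right): buffer="ybq" (len 3), cursors c1@2 c2@3, authorship ...
After op 3 (move_right): buffer="ybq" (len 3), cursors c1@3 c2@3, authorship ...
After op 4 (insert('c')): buffer="ybqcc" (len 5), cursors c1@5 c2@5, authorship ...12
After op 5 (add_cursor(1)): buffer="ybqcc" (len 5), cursors c3@1 c1@5 c2@5, authorship ...12
After op 6 (move_left): buffer="ybqcc" (len 5), cursors c3@0 c1@4 c2@4, authorship ...12
After op 7 (delete): buffer="ybc" (len 3), cursors c3@0 c1@2 c2@2, authorship ..2
After op 8 (delete): buffer="c" (len 1), cursors c1@0 c2@0 c3@0, authorship 2
Authorship (.=original, N=cursor N): 2
Index 0: author = 2

Answer: cursor 2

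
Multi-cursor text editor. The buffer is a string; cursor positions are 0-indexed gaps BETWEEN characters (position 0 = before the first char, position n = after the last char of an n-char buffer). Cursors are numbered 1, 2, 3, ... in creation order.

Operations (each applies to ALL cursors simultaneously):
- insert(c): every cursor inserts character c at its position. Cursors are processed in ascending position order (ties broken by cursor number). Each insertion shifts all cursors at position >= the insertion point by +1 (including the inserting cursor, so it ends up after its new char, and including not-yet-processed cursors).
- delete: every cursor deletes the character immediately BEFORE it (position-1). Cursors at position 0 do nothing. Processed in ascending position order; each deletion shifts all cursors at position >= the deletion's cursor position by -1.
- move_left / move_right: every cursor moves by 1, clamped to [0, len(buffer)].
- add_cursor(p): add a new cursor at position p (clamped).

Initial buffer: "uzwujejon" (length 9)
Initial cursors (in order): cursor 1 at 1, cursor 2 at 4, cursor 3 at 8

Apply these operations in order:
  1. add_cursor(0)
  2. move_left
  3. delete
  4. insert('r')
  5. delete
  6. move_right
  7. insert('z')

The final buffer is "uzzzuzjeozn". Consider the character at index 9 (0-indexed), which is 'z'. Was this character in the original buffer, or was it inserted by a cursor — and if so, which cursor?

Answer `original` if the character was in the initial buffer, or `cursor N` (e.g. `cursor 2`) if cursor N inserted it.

After op 1 (add_cursor(0)): buffer="uzwujejon" (len 9), cursors c4@0 c1@1 c2@4 c3@8, authorship .........
After op 2 (move_left): buffer="uzwujejon" (len 9), cursors c1@0 c4@0 c2@3 c3@7, authorship .........
After op 3 (delete): buffer="uzujeon" (len 7), cursors c1@0 c4@0 c2@2 c3@5, authorship .......
After op 4 (insert('r')): buffer="rruzrujeron" (len 11), cursors c1@2 c4@2 c2@5 c3@9, authorship 14..2...3..
After op 5 (delete): buffer="uzujeon" (len 7), cursors c1@0 c4@0 c2@2 c3@5, authorship .......
After op 6 (move_right): buffer="uzujeon" (len 7), cursors c1@1 c4@1 c2@3 c3@6, authorship .......
After op 7 (insert('z')): buffer="uzzzuzjeozn" (len 11), cursors c1@3 c4@3 c2@6 c3@10, authorship .14..2...3.
Authorship (.=original, N=cursor N): . 1 4 . . 2 . . . 3 .
Index 9: author = 3

Answer: cursor 3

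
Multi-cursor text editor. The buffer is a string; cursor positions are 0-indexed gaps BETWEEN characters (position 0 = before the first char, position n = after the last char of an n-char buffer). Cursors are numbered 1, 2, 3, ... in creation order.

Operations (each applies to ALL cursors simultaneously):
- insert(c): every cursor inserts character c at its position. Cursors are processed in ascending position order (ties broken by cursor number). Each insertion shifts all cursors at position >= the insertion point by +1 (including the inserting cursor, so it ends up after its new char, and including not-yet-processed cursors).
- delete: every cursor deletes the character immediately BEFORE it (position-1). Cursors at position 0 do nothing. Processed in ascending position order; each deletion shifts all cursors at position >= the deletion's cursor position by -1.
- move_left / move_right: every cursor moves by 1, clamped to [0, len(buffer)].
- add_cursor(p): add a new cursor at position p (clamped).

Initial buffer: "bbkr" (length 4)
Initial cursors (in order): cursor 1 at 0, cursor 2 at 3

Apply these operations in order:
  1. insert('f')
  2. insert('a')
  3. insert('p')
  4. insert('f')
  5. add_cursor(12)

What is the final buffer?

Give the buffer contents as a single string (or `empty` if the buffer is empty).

After op 1 (insert('f')): buffer="fbbkfr" (len 6), cursors c1@1 c2@5, authorship 1...2.
After op 2 (insert('a')): buffer="fabbkfar" (len 8), cursors c1@2 c2@7, authorship 11...22.
After op 3 (insert('p')): buffer="fapbbkfapr" (len 10), cursors c1@3 c2@9, authorship 111...222.
After op 4 (insert('f')): buffer="fapfbbkfapfr" (len 12), cursors c1@4 c2@11, authorship 1111...2222.
After op 5 (add_cursor(12)): buffer="fapfbbkfapfr" (len 12), cursors c1@4 c2@11 c3@12, authorship 1111...2222.

Answer: fapfbbkfapfr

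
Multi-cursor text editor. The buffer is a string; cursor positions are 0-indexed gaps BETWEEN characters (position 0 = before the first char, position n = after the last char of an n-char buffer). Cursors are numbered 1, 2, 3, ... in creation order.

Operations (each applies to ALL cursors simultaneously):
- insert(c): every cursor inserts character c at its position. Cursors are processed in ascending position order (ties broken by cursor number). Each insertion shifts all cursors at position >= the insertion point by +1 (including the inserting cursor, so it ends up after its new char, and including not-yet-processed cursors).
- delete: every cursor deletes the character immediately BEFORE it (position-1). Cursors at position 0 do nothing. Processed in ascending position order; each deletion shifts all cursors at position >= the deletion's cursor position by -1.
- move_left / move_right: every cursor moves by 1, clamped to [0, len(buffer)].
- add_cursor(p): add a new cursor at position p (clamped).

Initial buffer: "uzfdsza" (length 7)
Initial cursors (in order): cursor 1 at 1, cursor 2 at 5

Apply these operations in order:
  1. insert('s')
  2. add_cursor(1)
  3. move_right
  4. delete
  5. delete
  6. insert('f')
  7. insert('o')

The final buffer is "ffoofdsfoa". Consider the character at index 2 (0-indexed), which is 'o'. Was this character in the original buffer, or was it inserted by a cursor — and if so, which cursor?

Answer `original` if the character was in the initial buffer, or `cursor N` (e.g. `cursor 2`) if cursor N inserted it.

Answer: cursor 1

Derivation:
After op 1 (insert('s')): buffer="uszfdssza" (len 9), cursors c1@2 c2@7, authorship .1....2..
After op 2 (add_cursor(1)): buffer="uszfdssza" (len 9), cursors c3@1 c1@2 c2@7, authorship .1....2..
After op 3 (move_right): buffer="uszfdssza" (len 9), cursors c3@2 c1@3 c2@8, authorship .1....2..
After op 4 (delete): buffer="ufdssa" (len 6), cursors c1@1 c3@1 c2@5, authorship ....2.
After op 5 (delete): buffer="fdsa" (len 4), cursors c1@0 c3@0 c2@3, authorship ....
After op 6 (insert('f')): buffer="fffdsfa" (len 7), cursors c1@2 c3@2 c2@6, authorship 13...2.
After op 7 (insert('o')): buffer="ffoofdsfoa" (len 10), cursors c1@4 c3@4 c2@9, authorship 1313...22.
Authorship (.=original, N=cursor N): 1 3 1 3 . . . 2 2 .
Index 2: author = 1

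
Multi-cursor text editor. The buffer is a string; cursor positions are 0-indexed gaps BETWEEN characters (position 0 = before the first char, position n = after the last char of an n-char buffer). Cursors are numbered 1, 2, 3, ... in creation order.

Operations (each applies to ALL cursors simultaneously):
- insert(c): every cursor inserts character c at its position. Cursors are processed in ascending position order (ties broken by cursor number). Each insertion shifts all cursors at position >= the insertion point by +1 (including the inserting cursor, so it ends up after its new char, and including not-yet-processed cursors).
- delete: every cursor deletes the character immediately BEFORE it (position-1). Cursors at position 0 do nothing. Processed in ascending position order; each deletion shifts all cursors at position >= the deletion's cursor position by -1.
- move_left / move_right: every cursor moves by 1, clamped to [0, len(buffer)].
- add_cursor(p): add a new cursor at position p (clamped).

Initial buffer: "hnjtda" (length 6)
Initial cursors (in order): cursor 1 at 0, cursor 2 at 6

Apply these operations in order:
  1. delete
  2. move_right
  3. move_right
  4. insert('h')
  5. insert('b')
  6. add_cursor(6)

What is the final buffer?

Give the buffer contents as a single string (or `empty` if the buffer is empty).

After op 1 (delete): buffer="hnjtd" (len 5), cursors c1@0 c2@5, authorship .....
After op 2 (move_right): buffer="hnjtd" (len 5), cursors c1@1 c2@5, authorship .....
After op 3 (move_right): buffer="hnjtd" (len 5), cursors c1@2 c2@5, authorship .....
After op 4 (insert('h')): buffer="hnhjtdh" (len 7), cursors c1@3 c2@7, authorship ..1...2
After op 5 (insert('b')): buffer="hnhbjtdhb" (len 9), cursors c1@4 c2@9, authorship ..11...22
After op 6 (add_cursor(6)): buffer="hnhbjtdhb" (len 9), cursors c1@4 c3@6 c2@9, authorship ..11...22

Answer: hnhbjtdhb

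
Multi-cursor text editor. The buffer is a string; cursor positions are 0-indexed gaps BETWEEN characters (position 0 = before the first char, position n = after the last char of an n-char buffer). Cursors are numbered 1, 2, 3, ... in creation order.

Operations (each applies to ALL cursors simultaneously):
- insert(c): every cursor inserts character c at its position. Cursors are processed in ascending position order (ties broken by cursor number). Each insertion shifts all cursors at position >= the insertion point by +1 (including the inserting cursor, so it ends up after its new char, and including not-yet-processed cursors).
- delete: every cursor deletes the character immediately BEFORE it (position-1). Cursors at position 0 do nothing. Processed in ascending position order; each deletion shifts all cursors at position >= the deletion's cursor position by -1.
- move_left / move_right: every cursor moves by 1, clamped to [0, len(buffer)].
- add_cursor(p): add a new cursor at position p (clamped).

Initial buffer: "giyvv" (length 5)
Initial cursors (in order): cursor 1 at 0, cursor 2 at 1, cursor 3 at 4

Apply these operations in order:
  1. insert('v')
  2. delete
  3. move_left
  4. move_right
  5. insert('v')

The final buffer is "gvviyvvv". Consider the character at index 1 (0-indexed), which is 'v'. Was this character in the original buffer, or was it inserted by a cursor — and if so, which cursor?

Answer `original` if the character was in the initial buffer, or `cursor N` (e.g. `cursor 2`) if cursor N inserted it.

After op 1 (insert('v')): buffer="vgviyvvv" (len 8), cursors c1@1 c2@3 c3@7, authorship 1.2...3.
After op 2 (delete): buffer="giyvv" (len 5), cursors c1@0 c2@1 c3@4, authorship .....
After op 3 (move_left): buffer="giyvv" (len 5), cursors c1@0 c2@0 c3@3, authorship .....
After op 4 (move_right): buffer="giyvv" (len 5), cursors c1@1 c2@1 c3@4, authorship .....
After op 5 (insert('v')): buffer="gvviyvvv" (len 8), cursors c1@3 c2@3 c3@7, authorship .12...3.
Authorship (.=original, N=cursor N): . 1 2 . . . 3 .
Index 1: author = 1

Answer: cursor 1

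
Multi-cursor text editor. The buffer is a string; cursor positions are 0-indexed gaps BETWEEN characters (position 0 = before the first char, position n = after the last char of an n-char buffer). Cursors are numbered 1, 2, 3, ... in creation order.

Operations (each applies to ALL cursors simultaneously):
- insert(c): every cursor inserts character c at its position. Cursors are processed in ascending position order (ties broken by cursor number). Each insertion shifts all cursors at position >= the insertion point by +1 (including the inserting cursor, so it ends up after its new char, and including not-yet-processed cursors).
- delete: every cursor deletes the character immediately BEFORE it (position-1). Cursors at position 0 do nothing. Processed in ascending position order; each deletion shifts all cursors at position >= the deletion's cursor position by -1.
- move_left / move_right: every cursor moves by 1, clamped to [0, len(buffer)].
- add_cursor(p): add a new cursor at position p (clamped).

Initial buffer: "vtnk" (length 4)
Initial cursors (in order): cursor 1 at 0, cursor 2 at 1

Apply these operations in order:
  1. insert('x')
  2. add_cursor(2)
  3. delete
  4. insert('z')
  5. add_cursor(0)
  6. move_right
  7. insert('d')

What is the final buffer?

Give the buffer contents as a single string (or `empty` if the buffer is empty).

After op 1 (insert('x')): buffer="xvxtnk" (len 6), cursors c1@1 c2@3, authorship 1.2...
After op 2 (add_cursor(2)): buffer="xvxtnk" (len 6), cursors c1@1 c3@2 c2@3, authorship 1.2...
After op 3 (delete): buffer="tnk" (len 3), cursors c1@0 c2@0 c3@0, authorship ...
After op 4 (insert('z')): buffer="zzztnk" (len 6), cursors c1@3 c2@3 c3@3, authorship 123...
After op 5 (add_cursor(0)): buffer="zzztnk" (len 6), cursors c4@0 c1@3 c2@3 c3@3, authorship 123...
After op 6 (move_right): buffer="zzztnk" (len 6), cursors c4@1 c1@4 c2@4 c3@4, authorship 123...
After op 7 (insert('d')): buffer="zdzztdddnk" (len 10), cursors c4@2 c1@8 c2@8 c3@8, authorship 1423.123..

Answer: zdzztdddnk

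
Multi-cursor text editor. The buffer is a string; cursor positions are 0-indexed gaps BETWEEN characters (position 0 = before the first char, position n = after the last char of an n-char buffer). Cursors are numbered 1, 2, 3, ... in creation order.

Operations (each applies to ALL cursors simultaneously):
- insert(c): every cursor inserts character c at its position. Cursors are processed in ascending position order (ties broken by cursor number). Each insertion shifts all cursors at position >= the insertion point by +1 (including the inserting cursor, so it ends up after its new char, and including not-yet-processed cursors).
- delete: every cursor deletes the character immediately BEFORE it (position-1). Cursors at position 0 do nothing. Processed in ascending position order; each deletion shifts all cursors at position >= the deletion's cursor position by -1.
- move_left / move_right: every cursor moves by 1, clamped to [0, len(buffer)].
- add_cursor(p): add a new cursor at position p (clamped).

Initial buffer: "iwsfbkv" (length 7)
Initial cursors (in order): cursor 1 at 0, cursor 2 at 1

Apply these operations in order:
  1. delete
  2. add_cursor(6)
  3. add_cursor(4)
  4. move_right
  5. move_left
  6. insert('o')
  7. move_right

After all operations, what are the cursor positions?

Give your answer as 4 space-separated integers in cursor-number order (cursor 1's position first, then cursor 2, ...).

Answer: 3 3 10 8

Derivation:
After op 1 (delete): buffer="wsfbkv" (len 6), cursors c1@0 c2@0, authorship ......
After op 2 (add_cursor(6)): buffer="wsfbkv" (len 6), cursors c1@0 c2@0 c3@6, authorship ......
After op 3 (add_cursor(4)): buffer="wsfbkv" (len 6), cursors c1@0 c2@0 c4@4 c3@6, authorship ......
After op 4 (move_right): buffer="wsfbkv" (len 6), cursors c1@1 c2@1 c4@5 c3@6, authorship ......
After op 5 (move_left): buffer="wsfbkv" (len 6), cursors c1@0 c2@0 c4@4 c3@5, authorship ......
After op 6 (insert('o')): buffer="oowsfbokov" (len 10), cursors c1@2 c2@2 c4@7 c3@9, authorship 12....4.3.
After op 7 (move_right): buffer="oowsfbokov" (len 10), cursors c1@3 c2@3 c4@8 c3@10, authorship 12....4.3.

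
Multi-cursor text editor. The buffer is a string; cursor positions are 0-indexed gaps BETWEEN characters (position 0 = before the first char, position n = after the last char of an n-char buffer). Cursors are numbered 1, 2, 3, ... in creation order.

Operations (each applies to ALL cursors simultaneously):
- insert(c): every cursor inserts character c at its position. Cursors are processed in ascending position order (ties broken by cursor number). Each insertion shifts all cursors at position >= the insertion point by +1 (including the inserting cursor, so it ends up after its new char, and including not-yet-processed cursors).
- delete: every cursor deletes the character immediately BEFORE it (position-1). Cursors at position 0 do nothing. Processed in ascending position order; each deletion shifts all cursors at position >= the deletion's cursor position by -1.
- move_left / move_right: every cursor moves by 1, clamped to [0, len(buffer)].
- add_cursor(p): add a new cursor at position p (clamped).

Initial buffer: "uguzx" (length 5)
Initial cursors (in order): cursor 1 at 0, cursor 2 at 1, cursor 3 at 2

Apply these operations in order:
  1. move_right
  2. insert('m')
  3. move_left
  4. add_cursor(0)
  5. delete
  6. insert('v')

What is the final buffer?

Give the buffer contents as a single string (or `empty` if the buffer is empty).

Answer: vvmvmvmzx

Derivation:
After op 1 (move_right): buffer="uguzx" (len 5), cursors c1@1 c2@2 c3@3, authorship .....
After op 2 (insert('m')): buffer="umgmumzx" (len 8), cursors c1@2 c2@4 c3@6, authorship .1.2.3..
After op 3 (move_left): buffer="umgmumzx" (len 8), cursors c1@1 c2@3 c3@5, authorship .1.2.3..
After op 4 (add_cursor(0)): buffer="umgmumzx" (len 8), cursors c4@0 c1@1 c2@3 c3@5, authorship .1.2.3..
After op 5 (delete): buffer="mmmzx" (len 5), cursors c1@0 c4@0 c2@1 c3@2, authorship 123..
After op 6 (insert('v')): buffer="vvmvmvmzx" (len 9), cursors c1@2 c4@2 c2@4 c3@6, authorship 1412233..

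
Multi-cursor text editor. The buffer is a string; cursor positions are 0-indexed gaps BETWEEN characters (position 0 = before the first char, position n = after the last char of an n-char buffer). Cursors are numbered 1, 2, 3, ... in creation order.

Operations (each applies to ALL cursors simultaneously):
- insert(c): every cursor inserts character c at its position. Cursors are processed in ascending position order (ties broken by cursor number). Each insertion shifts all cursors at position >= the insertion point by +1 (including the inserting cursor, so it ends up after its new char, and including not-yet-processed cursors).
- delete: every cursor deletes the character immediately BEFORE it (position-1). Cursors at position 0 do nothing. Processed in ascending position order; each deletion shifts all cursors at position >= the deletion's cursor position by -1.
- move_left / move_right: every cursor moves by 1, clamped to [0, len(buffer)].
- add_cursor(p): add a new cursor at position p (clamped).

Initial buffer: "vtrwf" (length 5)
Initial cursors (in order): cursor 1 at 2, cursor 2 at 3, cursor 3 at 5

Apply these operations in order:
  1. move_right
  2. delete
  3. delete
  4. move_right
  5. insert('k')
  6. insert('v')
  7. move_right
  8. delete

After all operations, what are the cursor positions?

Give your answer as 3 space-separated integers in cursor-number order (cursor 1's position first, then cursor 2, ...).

After op 1 (move_right): buffer="vtrwf" (len 5), cursors c1@3 c2@4 c3@5, authorship .....
After op 2 (delete): buffer="vt" (len 2), cursors c1@2 c2@2 c3@2, authorship ..
After op 3 (delete): buffer="" (len 0), cursors c1@0 c2@0 c3@0, authorship 
After op 4 (move_right): buffer="" (len 0), cursors c1@0 c2@0 c3@0, authorship 
After op 5 (insert('k')): buffer="kkk" (len 3), cursors c1@3 c2@3 c3@3, authorship 123
After op 6 (insert('v')): buffer="kkkvvv" (len 6), cursors c1@6 c2@6 c3@6, authorship 123123
After op 7 (move_right): buffer="kkkvvv" (len 6), cursors c1@6 c2@6 c3@6, authorship 123123
After op 8 (delete): buffer="kkk" (len 3), cursors c1@3 c2@3 c3@3, authorship 123

Answer: 3 3 3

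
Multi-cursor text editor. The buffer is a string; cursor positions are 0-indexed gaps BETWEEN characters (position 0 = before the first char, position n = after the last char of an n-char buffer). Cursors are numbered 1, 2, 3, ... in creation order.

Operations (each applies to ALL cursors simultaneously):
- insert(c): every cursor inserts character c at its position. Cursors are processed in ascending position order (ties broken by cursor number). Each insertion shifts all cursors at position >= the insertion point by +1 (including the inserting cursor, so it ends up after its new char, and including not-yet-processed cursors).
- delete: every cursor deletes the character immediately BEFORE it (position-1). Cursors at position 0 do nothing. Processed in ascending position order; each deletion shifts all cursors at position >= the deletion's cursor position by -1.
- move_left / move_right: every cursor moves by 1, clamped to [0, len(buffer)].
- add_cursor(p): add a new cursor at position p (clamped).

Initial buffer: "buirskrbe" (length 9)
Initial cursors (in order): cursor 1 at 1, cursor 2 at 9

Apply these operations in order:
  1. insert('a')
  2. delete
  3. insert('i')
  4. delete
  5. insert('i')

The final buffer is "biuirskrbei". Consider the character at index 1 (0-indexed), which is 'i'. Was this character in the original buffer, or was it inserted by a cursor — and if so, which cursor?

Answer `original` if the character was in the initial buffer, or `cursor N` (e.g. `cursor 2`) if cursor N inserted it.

Answer: cursor 1

Derivation:
After op 1 (insert('a')): buffer="bauirskrbea" (len 11), cursors c1@2 c2@11, authorship .1........2
After op 2 (delete): buffer="buirskrbe" (len 9), cursors c1@1 c2@9, authorship .........
After op 3 (insert('i')): buffer="biuirskrbei" (len 11), cursors c1@2 c2@11, authorship .1........2
After op 4 (delete): buffer="buirskrbe" (len 9), cursors c1@1 c2@9, authorship .........
After op 5 (insert('i')): buffer="biuirskrbei" (len 11), cursors c1@2 c2@11, authorship .1........2
Authorship (.=original, N=cursor N): . 1 . . . . . . . . 2
Index 1: author = 1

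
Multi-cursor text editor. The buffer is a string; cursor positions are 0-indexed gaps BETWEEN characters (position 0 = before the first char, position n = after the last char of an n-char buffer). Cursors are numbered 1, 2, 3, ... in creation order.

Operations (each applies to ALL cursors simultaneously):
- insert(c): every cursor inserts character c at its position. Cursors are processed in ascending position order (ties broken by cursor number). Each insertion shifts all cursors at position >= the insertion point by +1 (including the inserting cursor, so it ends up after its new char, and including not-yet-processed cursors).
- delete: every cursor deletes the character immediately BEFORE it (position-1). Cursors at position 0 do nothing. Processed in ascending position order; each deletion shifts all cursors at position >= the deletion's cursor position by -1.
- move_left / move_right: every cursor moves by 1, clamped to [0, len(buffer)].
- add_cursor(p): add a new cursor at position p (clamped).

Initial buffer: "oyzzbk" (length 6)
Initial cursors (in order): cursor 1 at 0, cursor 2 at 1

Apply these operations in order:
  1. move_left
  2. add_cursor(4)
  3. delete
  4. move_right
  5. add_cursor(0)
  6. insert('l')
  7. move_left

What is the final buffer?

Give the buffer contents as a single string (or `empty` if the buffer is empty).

Answer: lollyzblk

Derivation:
After op 1 (move_left): buffer="oyzzbk" (len 6), cursors c1@0 c2@0, authorship ......
After op 2 (add_cursor(4)): buffer="oyzzbk" (len 6), cursors c1@0 c2@0 c3@4, authorship ......
After op 3 (delete): buffer="oyzbk" (len 5), cursors c1@0 c2@0 c3@3, authorship .....
After op 4 (move_right): buffer="oyzbk" (len 5), cursors c1@1 c2@1 c3@4, authorship .....
After op 5 (add_cursor(0)): buffer="oyzbk" (len 5), cursors c4@0 c1@1 c2@1 c3@4, authorship .....
After op 6 (insert('l')): buffer="lollyzblk" (len 9), cursors c4@1 c1@4 c2@4 c3@8, authorship 4.12...3.
After op 7 (move_left): buffer="lollyzblk" (len 9), cursors c4@0 c1@3 c2@3 c3@7, authorship 4.12...3.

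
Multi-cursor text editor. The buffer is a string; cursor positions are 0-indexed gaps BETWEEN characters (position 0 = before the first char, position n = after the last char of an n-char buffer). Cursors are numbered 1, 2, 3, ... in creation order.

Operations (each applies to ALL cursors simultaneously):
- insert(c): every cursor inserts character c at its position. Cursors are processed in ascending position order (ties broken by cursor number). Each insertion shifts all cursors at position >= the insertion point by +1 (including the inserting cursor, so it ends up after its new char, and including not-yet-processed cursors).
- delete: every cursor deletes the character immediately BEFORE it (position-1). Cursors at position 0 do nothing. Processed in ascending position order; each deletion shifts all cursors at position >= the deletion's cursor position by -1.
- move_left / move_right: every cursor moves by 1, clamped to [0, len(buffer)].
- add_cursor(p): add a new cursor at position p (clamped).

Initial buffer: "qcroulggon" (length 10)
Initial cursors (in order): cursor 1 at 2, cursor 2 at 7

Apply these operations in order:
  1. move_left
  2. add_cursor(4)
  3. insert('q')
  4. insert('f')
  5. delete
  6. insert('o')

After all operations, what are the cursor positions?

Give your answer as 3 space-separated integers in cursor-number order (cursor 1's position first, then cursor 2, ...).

Answer: 3 12 8

Derivation:
After op 1 (move_left): buffer="qcroulggon" (len 10), cursors c1@1 c2@6, authorship ..........
After op 2 (add_cursor(4)): buffer="qcroulggon" (len 10), cursors c1@1 c3@4 c2@6, authorship ..........
After op 3 (insert('q')): buffer="qqcroqulqggon" (len 13), cursors c1@2 c3@6 c2@9, authorship .1...3..2....
After op 4 (insert('f')): buffer="qqfcroqfulqfggon" (len 16), cursors c1@3 c3@8 c2@12, authorship .11...33..22....
After op 5 (delete): buffer="qqcroqulqggon" (len 13), cursors c1@2 c3@6 c2@9, authorship .1...3..2....
After op 6 (insert('o')): buffer="qqocroqoulqoggon" (len 16), cursors c1@3 c3@8 c2@12, authorship .11...33..22....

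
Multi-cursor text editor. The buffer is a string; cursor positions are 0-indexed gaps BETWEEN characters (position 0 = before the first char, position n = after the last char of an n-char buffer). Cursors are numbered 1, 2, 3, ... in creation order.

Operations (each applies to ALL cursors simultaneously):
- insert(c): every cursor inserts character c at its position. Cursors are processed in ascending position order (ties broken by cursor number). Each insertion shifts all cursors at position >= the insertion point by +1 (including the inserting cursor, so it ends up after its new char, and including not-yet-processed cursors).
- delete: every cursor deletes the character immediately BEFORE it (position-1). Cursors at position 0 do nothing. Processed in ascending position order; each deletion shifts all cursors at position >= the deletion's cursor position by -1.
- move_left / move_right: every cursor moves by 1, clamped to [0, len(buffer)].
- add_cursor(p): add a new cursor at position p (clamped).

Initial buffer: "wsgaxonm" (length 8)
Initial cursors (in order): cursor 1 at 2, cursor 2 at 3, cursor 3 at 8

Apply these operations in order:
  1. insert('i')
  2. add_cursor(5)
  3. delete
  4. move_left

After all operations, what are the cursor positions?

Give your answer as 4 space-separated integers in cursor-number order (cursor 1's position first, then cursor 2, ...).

Answer: 1 1 6 1

Derivation:
After op 1 (insert('i')): buffer="wsigiaxonmi" (len 11), cursors c1@3 c2@5 c3@11, authorship ..1.2.....3
After op 2 (add_cursor(5)): buffer="wsigiaxonmi" (len 11), cursors c1@3 c2@5 c4@5 c3@11, authorship ..1.2.....3
After op 3 (delete): buffer="wsaxonm" (len 7), cursors c1@2 c2@2 c4@2 c3@7, authorship .......
After op 4 (move_left): buffer="wsaxonm" (len 7), cursors c1@1 c2@1 c4@1 c3@6, authorship .......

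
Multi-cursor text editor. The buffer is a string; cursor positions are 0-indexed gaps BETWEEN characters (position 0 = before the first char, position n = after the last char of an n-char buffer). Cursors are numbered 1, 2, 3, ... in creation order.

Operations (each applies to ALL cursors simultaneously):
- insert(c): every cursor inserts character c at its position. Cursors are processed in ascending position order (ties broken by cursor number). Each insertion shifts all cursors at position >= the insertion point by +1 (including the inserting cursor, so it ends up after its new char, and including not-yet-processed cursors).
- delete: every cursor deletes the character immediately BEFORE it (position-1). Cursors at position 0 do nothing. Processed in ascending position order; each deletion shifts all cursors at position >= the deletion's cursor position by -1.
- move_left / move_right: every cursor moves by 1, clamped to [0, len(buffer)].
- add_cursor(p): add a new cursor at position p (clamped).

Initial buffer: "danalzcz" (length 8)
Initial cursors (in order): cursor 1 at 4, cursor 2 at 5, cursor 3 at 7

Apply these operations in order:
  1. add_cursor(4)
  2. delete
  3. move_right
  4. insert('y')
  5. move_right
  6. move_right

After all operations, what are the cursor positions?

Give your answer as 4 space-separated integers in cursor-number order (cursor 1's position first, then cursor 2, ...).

After op 1 (add_cursor(4)): buffer="danalzcz" (len 8), cursors c1@4 c4@4 c2@5 c3@7, authorship ........
After op 2 (delete): buffer="dazz" (len 4), cursors c1@2 c2@2 c4@2 c3@3, authorship ....
After op 3 (move_right): buffer="dazz" (len 4), cursors c1@3 c2@3 c4@3 c3@4, authorship ....
After op 4 (insert('y')): buffer="dazyyyzy" (len 8), cursors c1@6 c2@6 c4@6 c3@8, authorship ...124.3
After op 5 (move_right): buffer="dazyyyzy" (len 8), cursors c1@7 c2@7 c4@7 c3@8, authorship ...124.3
After op 6 (move_right): buffer="dazyyyzy" (len 8), cursors c1@8 c2@8 c3@8 c4@8, authorship ...124.3

Answer: 8 8 8 8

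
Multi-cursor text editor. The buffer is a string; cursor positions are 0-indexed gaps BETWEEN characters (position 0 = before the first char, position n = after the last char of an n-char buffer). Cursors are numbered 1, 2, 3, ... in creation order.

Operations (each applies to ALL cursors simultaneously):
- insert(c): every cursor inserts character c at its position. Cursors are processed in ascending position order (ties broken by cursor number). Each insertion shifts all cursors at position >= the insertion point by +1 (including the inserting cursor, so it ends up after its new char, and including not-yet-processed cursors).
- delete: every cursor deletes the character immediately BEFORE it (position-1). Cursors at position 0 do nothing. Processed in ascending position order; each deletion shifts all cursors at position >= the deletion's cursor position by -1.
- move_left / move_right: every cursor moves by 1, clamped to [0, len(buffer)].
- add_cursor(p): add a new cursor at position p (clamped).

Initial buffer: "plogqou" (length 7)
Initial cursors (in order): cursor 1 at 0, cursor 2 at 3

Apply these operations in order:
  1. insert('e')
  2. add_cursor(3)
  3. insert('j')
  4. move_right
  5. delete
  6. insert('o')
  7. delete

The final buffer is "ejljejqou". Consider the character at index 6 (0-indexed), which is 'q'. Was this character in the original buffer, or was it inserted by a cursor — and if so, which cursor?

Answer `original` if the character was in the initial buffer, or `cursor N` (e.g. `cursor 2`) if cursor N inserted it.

After op 1 (insert('e')): buffer="eploegqou" (len 9), cursors c1@1 c2@5, authorship 1...2....
After op 2 (add_cursor(3)): buffer="eploegqou" (len 9), cursors c1@1 c3@3 c2@5, authorship 1...2....
After op 3 (insert('j')): buffer="ejpljoejgqou" (len 12), cursors c1@2 c3@5 c2@8, authorship 11..3.22....
After op 4 (move_right): buffer="ejpljoejgqou" (len 12), cursors c1@3 c3@6 c2@9, authorship 11..3.22....
After op 5 (delete): buffer="ejljejqou" (len 9), cursors c1@2 c3@4 c2@6, authorship 11.322...
After op 6 (insert('o')): buffer="ejoljoejoqou" (len 12), cursors c1@3 c3@6 c2@9, authorship 111.33222...
After op 7 (delete): buffer="ejljejqou" (len 9), cursors c1@2 c3@4 c2@6, authorship 11.322...
Authorship (.=original, N=cursor N): 1 1 . 3 2 2 . . .
Index 6: author = original

Answer: original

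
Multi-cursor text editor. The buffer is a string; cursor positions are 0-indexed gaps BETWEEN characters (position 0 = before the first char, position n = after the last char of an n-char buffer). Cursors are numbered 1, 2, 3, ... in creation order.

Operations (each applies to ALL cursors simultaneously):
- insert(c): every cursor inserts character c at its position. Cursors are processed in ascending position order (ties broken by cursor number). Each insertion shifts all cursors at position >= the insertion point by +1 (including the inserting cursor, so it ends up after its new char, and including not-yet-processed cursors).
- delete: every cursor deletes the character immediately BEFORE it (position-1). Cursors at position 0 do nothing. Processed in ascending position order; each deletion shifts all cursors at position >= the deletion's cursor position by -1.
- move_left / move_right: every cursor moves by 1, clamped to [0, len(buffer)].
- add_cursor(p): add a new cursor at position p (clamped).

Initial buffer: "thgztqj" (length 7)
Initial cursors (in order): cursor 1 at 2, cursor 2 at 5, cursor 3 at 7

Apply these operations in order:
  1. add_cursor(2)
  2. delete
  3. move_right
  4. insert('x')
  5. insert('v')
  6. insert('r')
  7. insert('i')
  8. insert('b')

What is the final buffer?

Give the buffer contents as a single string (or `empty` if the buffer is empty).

After op 1 (add_cursor(2)): buffer="thgztqj" (len 7), cursors c1@2 c4@2 c2@5 c3@7, authorship .......
After op 2 (delete): buffer="gzq" (len 3), cursors c1@0 c4@0 c2@2 c3@3, authorship ...
After op 3 (move_right): buffer="gzq" (len 3), cursors c1@1 c4@1 c2@3 c3@3, authorship ...
After op 4 (insert('x')): buffer="gxxzqxx" (len 7), cursors c1@3 c4@3 c2@7 c3@7, authorship .14..23
After op 5 (insert('v')): buffer="gxxvvzqxxvv" (len 11), cursors c1@5 c4@5 c2@11 c3@11, authorship .1414..2323
After op 6 (insert('r')): buffer="gxxvvrrzqxxvvrr" (len 15), cursors c1@7 c4@7 c2@15 c3@15, authorship .141414..232323
After op 7 (insert('i')): buffer="gxxvvrriizqxxvvrrii" (len 19), cursors c1@9 c4@9 c2@19 c3@19, authorship .14141414..23232323
After op 8 (insert('b')): buffer="gxxvvrriibbzqxxvvrriibb" (len 23), cursors c1@11 c4@11 c2@23 c3@23, authorship .1414141414..2323232323

Answer: gxxvvrriibbzqxxvvrriibb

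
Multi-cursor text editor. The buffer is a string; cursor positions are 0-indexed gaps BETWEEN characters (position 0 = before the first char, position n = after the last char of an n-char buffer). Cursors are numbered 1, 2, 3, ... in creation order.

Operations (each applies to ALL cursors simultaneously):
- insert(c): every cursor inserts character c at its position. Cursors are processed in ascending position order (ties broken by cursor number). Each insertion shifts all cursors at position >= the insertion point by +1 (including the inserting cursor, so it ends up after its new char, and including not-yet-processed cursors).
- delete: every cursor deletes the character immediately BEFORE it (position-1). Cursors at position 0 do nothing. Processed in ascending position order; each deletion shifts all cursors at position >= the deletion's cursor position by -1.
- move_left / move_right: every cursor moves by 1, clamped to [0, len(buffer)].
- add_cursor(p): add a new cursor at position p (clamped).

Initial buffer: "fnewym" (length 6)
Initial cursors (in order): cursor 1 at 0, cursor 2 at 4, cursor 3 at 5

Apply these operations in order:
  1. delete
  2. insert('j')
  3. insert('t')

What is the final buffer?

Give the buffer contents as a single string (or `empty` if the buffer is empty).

After op 1 (delete): buffer="fnem" (len 4), cursors c1@0 c2@3 c3@3, authorship ....
After op 2 (insert('j')): buffer="jfnejjm" (len 7), cursors c1@1 c2@6 c3@6, authorship 1...23.
After op 3 (insert('t')): buffer="jtfnejjttm" (len 10), cursors c1@2 c2@9 c3@9, authorship 11...2323.

Answer: jtfnejjttm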